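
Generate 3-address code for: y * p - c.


Break into single-operator statements:
t1 = y * p
t2 = t1 - c


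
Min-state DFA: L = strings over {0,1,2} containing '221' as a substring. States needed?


KMP-style automaton: 3 progress states + 1 absorbing accept = 4
Minimal DFA: 4 states


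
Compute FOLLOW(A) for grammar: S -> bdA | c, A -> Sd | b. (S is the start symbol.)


$ ∈ FOLLOW(S). For each A -> αBβ: add FIRST(β)\{ε} to FOLLOW(B); if β nullable, add FOLLOW(A).
FOLLOW(A) = {$, d}


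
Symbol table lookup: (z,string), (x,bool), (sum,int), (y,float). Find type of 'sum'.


Lookup 'sum' → type int


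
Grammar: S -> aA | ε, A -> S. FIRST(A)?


Per alternative of A: FIRST(S) = {a, ε}
FIRST(A) = {a, ε}


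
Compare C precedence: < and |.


'<' is relational (level 7); '|' is bitwise OR (level 3)
Higher level binds tighter
'<' has higher precedence than '|'


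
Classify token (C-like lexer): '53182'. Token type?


Pattern: digits only
Type: INTEGER_LITERAL


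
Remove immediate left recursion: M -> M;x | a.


Left-recursive alternatives: M;x; non-recursive: a
Introduce M': M -> aM', M' -> ;xM' | ε


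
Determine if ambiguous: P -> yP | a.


right-linear, alternatives start with distinct terminals 'y' vs 'a': unique leftmost derivation
Unambiguous


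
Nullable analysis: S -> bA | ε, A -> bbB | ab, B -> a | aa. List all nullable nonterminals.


A nonterminal is nullable iff some alternative derives ε (directly, or every symbol in it is nullable)
Nullable: {S}


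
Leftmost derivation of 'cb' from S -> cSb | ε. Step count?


Derivation: S => cSb => cb
Steps: 2


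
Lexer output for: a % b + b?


Scan left to right, longest-match per lexeme
Tokens: ID(a), OP(%), ID(b), OP(+), ID(b)


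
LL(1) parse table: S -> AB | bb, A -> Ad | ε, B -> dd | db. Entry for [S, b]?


For [S, b]: 'b' ∈ FIRST(bb)
Entry: S -> bb


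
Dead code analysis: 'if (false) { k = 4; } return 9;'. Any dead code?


condition is constant false, so the whole block is unreachable
Dead: 'if (false) { k = 4; }'


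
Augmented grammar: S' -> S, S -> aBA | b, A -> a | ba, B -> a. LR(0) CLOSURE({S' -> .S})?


Start: S' -> .S
For each item with dot before a nonterminal B, add B -> .γ for every B-production
Closure: [S' -> .S, S -> .aBA, S -> .b]


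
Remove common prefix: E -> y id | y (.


Common prefix: 'y'
Factored: E -> y E', E' -> id | (


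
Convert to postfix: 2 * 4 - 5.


Left to right (same or higher precedence on left)
Postfix: 2 4 * 5 -


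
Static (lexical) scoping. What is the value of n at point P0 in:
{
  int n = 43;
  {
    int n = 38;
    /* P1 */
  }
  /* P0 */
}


n declared in the same block as P0
n = 43


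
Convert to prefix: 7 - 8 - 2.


left-to-right (same/higher precedence on left): tree is (- (- 7 8) 2)
Prefix: - - 7 8 2


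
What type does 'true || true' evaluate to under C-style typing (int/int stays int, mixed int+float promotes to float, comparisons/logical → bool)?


Operand types: bool || bool
Rule: logical operators take bool operands and yield bool
Result type: bool


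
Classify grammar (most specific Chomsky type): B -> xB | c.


Right-linear: every RHS is a terminal or a terminal followed by one nonterminal
Classification: Type 3 (Regular)


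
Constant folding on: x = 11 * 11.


11 * 11 = 121 at compile time
Optimized: x = 121


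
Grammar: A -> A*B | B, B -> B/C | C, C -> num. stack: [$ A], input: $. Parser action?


start symbol A on stack, input exhausted
Action: accept


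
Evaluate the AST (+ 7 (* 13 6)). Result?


Evaluate inner: (* 13 6) = 78
Evaluate root: (+ 7 78) = 85
Result: 85


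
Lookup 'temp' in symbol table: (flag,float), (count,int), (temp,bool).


Lookup 'temp' → type bool


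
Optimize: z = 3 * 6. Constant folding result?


3 * 6 = 18 at compile time
Optimized: z = 18


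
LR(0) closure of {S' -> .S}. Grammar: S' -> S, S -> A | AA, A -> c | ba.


Start: S' -> .S
For each item with dot before a nonterminal B, add B -> .γ for every B-production
Closure: [S' -> .S, S -> .A, S -> .AA, A -> .c, A -> .ba]


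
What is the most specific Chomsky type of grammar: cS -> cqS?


LHS has context (more than one symbol) and |LHS| ≤ |RHS|
Classification: Type 1 (Context-Sensitive)


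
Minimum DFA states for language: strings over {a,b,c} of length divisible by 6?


Track length mod 6: states 0..5, accept at 0
Minimal DFA: 6 states


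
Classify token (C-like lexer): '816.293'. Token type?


Pattern: digits with a decimal point
Type: FLOAT_LITERAL


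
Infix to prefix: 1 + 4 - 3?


left-to-right (same/higher precedence on left): tree is (- (+ 1 4) 3)
Prefix: - + 1 4 3


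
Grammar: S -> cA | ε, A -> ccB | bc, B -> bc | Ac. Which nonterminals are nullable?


A nonterminal is nullable iff some alternative derives ε (directly, or every symbol in it is nullable)
Nullable: {S}


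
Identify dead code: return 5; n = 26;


statement follows a return and is unreachable
Dead: 'n = 26'


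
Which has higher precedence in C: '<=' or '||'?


'<=' is relational (level 7); '||' is logical OR (level 1)
Higher level binds tighter
'<=' has higher precedence than '||'


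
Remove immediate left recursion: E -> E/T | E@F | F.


Left-recursive alternatives: E/T, E@F; non-recursive: F
Introduce E': E -> FE', E' -> /TE' | @FE' | ε


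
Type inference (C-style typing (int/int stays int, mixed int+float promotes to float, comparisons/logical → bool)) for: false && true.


Operand types: bool && bool
Rule: logical operators take bool operands and yield bool
Result type: bool


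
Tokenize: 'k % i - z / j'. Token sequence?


Scan left to right, longest-match per lexeme
Tokens: ID(k), OP(%), ID(i), OP(-), ID(z), OP(/), ID(j)


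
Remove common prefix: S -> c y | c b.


Common prefix: 'c'
Factored: S -> c S', S' -> y | b


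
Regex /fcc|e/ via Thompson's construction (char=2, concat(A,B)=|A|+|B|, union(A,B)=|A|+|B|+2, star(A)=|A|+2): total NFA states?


Syntax tree has 4 char leaf(s), 1 union(s), 0 star(s)
chars contribute 4×2 = 8; each union adds +2; each star adds +2
Total: 8 + 2 + 0 = 10 states


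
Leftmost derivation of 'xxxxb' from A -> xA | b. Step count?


Derivation: A => xA => xxA => xxxA => xxxxA => xxxxb
Steps: 5


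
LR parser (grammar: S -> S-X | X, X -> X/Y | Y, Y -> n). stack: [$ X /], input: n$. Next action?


no handle; shift 'n'
Action: shift


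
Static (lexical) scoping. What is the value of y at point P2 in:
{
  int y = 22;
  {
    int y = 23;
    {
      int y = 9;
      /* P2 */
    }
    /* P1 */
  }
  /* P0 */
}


y declared in the same block as P2
y = 9


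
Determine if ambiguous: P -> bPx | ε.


balanced b^n…x^n: each string has a unique parse
Unambiguous


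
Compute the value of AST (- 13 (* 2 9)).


Evaluate inner: (* 2 9) = 18
Evaluate root: (- 13 18) = -5
Result: -5


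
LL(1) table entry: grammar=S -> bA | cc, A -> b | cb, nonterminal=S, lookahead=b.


For [S, b]: 'b' ∈ FIRST(bA)
Entry: S -> bA


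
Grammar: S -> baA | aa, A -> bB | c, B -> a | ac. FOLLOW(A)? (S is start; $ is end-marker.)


$ ∈ FOLLOW(S). For each A -> αBβ: add FIRST(β)\{ε} to FOLLOW(B); if β nullable, add FOLLOW(A).
FOLLOW(A) = {$}


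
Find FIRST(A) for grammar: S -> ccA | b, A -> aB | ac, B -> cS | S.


Per alternative of A: FIRST(aB) = {a}; FIRST(ac) = {a}
FIRST(A) = {a}


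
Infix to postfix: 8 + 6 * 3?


* has higher precedence, evaluate 6*3 first
Postfix: 8 6 3 * +


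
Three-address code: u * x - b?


Break into single-operator statements:
t1 = u * x
t2 = t1 - b


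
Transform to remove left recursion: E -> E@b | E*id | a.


Left-recursive alternatives: E@b, E*id; non-recursive: a
Introduce E': E -> aE', E' -> @bE' | *idE' | ε


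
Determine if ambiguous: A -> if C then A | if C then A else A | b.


dangling else: 'if C then if C then b else b' parses two ways
Ambiguous


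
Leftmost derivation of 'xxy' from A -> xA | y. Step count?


Derivation: A => xA => xxA => xxy
Steps: 3


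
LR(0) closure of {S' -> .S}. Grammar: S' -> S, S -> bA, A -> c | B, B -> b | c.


Start: S' -> .S
For each item with dot before a nonterminal B, add B -> .γ for every B-production
Closure: [S' -> .S, S -> .bA]


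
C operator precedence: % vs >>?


'%' is multiplicative (level 10); '>>' is shift (level 8)
Higher level binds tighter
'%' has higher precedence than '>>'


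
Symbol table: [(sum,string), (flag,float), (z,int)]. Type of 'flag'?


Lookup 'flag' → type float


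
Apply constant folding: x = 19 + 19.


19 + 19 = 38 at compile time
Optimized: x = 38


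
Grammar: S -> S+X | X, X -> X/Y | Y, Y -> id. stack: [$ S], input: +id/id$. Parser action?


shift '+' to continue S -> S+X
Action: shift


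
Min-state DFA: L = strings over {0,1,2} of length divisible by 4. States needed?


Track length mod 4: states 0..3, accept at 0
Minimal DFA: 4 states


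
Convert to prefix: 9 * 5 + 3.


left-to-right (same/higher precedence on left): tree is (+ (* 9 5) 3)
Prefix: + * 9 5 3


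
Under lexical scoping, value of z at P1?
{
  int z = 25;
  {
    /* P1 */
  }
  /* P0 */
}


P1's block does not declare z; resolves to the enclosing declaration at depth 0
z = 25


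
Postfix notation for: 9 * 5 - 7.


Left to right (same or higher precedence on left)
Postfix: 9 5 * 7 -


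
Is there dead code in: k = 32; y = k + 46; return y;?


k is read by y's definition; y is returned
No dead code


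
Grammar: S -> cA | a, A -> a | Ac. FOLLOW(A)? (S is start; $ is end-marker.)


$ ∈ FOLLOW(S). For each A -> αBβ: add FIRST(β)\{ε} to FOLLOW(B); if β nullable, add FOLLOW(A).
FOLLOW(A) = {$, c}


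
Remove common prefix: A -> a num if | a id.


Common prefix: 'a'
Factored: A -> a A', A' -> num if | id


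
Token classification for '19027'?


Pattern: digits only
Type: INTEGER_LITERAL


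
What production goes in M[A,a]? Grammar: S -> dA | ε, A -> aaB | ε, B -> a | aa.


For [A, a]: 'a' ∈ FIRST(aaB)
Entry: A -> aaB


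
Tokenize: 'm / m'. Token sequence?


Scan left to right, longest-match per lexeme
Tokens: ID(m), OP(/), ID(m)


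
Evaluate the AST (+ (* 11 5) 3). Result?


Evaluate inner: (* 11 5) = 55
Evaluate root: (+ 55 3) = 58
Result: 58


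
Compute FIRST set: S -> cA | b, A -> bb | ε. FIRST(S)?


Per alternative of S: FIRST(cA) = {c}; FIRST(b) = {b}
FIRST(S) = {b, c}


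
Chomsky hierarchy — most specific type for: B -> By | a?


Left-linear: every RHS is a terminal or one nonterminal followed by a terminal
Classification: Type 3 (Regular)


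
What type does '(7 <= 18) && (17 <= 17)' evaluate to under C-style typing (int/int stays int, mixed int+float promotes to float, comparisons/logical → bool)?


Operand types: bool && bool
Rule: logical operators take bool operands and yield bool
Result type: bool


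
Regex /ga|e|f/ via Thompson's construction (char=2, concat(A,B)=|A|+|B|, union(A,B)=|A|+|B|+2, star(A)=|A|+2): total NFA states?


Syntax tree has 4 char leaf(s), 2 union(s), 0 star(s)
chars contribute 4×2 = 8; each union adds +2; each star adds +2
Total: 8 + 4 + 0 = 12 states


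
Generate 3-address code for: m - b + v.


Break into single-operator statements:
t1 = m - b
t2 = t1 + v


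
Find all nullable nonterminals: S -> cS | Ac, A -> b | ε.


A nonterminal is nullable iff some alternative derives ε (directly, or every symbol in it is nullable)
Nullable: {A}


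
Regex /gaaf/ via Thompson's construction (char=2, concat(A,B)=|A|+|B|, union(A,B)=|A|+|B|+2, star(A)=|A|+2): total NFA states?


Syntax tree has 4 char leaf(s), 0 union(s), 0 star(s)
chars contribute 4×2 = 8; each union adds +2; each star adds +2
Total: 8 + 0 + 0 = 8 states


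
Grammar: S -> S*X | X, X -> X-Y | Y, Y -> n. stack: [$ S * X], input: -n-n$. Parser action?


'-' can extend X; shift to build X -> X-Y
Action: shift


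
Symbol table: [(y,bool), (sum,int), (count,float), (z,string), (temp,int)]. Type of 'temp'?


Lookup 'temp' → type int


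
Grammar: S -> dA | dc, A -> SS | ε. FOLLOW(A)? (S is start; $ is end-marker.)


$ ∈ FOLLOW(S). For each A -> αBβ: add FIRST(β)\{ε} to FOLLOW(B); if β nullable, add FOLLOW(A).
FOLLOW(A) = {$, d}


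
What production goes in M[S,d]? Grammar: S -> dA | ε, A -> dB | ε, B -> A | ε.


For [S, d]: 'd' ∈ FIRST(dA)
Entry: S -> dA


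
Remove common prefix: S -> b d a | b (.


Common prefix: 'b'
Factored: S -> b S', S' -> d a | (


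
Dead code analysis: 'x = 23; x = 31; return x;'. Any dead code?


first assignment to x is overwritten before any read
Dead: 'x = 23'


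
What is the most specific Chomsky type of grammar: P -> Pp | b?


Left-linear: every RHS is a terminal or one nonterminal followed by a terminal
Classification: Type 3 (Regular)


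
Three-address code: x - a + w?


Break into single-operator statements:
t1 = x - a
t2 = t1 + w


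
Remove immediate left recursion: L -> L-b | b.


Left-recursive alternatives: L-b; non-recursive: b
Introduce L': L -> bL', L' -> -bL' | ε


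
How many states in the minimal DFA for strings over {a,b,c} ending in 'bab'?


Track the longest suffix of input matching a prefix of 'bab': 4 classes (prefixes of length 0..3)
Minimal DFA: 4 states


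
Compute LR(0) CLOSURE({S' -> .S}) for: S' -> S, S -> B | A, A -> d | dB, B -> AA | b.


Start: S' -> .S
For each item with dot before a nonterminal B, add B -> .γ for every B-production
Closure: [S' -> .S, S -> .B, S -> .A, B -> .AA, B -> .b, A -> .d, A -> .dB]


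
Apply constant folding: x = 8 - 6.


8 - 6 = 2 at compile time
Optimized: x = 2


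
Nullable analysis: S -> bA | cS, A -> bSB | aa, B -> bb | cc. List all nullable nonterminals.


A nonterminal is nullable iff some alternative derives ε (directly, or every symbol in it is nullable)
Nullable: {}


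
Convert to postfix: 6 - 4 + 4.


Left to right (same or higher precedence on left)
Postfix: 6 4 - 4 +


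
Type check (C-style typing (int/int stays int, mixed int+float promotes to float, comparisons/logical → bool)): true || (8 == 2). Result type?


Operand types: bool || bool
Rule: logical operators take bool operands and yield bool
Result type: bool


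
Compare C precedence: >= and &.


'>=' is relational (level 7); '&' is bitwise AND (level 5)
Higher level binds tighter
'>=' has higher precedence than '&'


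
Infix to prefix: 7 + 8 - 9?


left-to-right (same/higher precedence on left): tree is (- (+ 7 8) 9)
Prefix: - + 7 8 9


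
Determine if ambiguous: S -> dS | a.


right-linear, alternatives start with distinct terminals 'd' vs 'a': unique leftmost derivation
Unambiguous


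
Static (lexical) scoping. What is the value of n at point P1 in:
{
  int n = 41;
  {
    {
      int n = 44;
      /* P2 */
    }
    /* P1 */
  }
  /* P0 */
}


P1's block does not declare n; resolves to the enclosing declaration at depth 0
n = 41


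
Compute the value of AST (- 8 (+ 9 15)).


Evaluate inner: (+ 9 15) = 24
Evaluate root: (- 8 24) = -16
Result: -16


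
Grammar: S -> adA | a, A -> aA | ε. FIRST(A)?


Per alternative of A: FIRST(aA) = {a}; FIRST(ε) = {ε}
FIRST(A) = {a, ε}


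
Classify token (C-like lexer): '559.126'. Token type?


Pattern: digits with a decimal point
Type: FLOAT_LITERAL


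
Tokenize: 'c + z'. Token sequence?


Scan left to right, longest-match per lexeme
Tokens: ID(c), OP(+), ID(z)


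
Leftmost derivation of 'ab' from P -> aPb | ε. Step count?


Derivation: P => aPb => ab
Steps: 2


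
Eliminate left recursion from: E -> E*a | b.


Left-recursive alternatives: E*a; non-recursive: b
Introduce E': E -> bE', E' -> *aE' | ε


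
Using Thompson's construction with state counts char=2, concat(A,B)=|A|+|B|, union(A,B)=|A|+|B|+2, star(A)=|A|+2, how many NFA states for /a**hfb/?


Syntax tree has 4 char leaf(s), 0 union(s), 2 star(s)
chars contribute 4×2 = 8; each union adds +2; each star adds +2
Total: 8 + 0 + 4 = 12 states


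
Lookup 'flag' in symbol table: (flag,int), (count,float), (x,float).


Lookup 'flag' → type int


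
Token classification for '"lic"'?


Pattern: double-quoted sequence
Type: STRING_LITERAL


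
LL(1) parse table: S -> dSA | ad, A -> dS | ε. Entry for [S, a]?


For [S, a]: 'a' ∈ FIRST(ad)
Entry: S -> ad


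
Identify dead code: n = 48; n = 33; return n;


first assignment to n is overwritten before any read
Dead: 'n = 48'


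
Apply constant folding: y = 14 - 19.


14 - 19 = -5 at compile time
Optimized: y = -5


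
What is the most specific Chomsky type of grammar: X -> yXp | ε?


Single nonterminal LHS, but y^n p^n is not regular
Classification: Type 2 (Context-Free)


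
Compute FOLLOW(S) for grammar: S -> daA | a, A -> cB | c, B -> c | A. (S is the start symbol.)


$ ∈ FOLLOW(S). For each A -> αBβ: add FIRST(β)\{ε} to FOLLOW(B); if β nullable, add FOLLOW(A).
FOLLOW(S) = {$}


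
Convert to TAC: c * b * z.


Break into single-operator statements:
t1 = c * b
t2 = t1 * z


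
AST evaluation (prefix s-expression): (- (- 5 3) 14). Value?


Evaluate inner: (- 5 3) = 2
Evaluate root: (- 2 14) = -12
Result: -12


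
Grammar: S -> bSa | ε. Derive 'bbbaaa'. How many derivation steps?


Derivation: S => bSa => bbSaa => bbbSaaa => bbbaaa
Steps: 4


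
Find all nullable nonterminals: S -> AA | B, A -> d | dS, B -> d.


A nonterminal is nullable iff some alternative derives ε (directly, or every symbol in it is nullable)
Nullable: {}


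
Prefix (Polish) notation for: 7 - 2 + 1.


left-to-right (same/higher precedence on left): tree is (+ (- 7 2) 1)
Prefix: + - 7 2 1


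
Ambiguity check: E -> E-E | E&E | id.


'id-id&id' has two parse trees (no precedence encoded between - and &)
Ambiguous


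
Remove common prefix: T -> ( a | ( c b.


Common prefix: '('
Factored: T -> ( T', T' -> a | c b


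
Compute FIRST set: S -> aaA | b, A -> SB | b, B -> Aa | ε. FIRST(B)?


Per alternative of B: FIRST(Aa) = {a, b}; FIRST(ε) = {ε}
FIRST(B) = {a, b, ε}


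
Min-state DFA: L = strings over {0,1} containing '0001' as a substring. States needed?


KMP-style automaton: 4 progress states + 1 absorbing accept = 5
Minimal DFA: 5 states


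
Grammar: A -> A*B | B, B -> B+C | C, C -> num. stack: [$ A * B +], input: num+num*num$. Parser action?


no handle; shift 'num'
Action: shift


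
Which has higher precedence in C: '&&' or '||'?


'&&' is logical AND (level 2); '||' is logical OR (level 1)
Higher level binds tighter
'&&' has higher precedence than '||'


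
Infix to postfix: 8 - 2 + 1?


Left to right (same or higher precedence on left)
Postfix: 8 2 - 1 +


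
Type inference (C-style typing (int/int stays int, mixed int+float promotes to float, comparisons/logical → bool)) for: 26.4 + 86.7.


Operand types: float + float
Rule: mixed int/float promotes to float; int/int stays int
Result type: float


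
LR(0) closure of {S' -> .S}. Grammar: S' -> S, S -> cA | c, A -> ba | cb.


Start: S' -> .S
For each item with dot before a nonterminal B, add B -> .γ for every B-production
Closure: [S' -> .S, S -> .cA, S -> .c]


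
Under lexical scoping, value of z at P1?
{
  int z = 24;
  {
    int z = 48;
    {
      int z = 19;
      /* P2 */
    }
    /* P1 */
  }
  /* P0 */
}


z declared in the same block as P1
z = 48


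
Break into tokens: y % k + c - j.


Scan left to right, longest-match per lexeme
Tokens: ID(y), OP(%), ID(k), OP(+), ID(c), OP(-), ID(j)


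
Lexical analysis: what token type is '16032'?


Pattern: digits only
Type: INTEGER_LITERAL


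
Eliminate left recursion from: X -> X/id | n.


Left-recursive alternatives: X/id; non-recursive: n
Introduce X': X -> nX', X' -> /idX' | ε


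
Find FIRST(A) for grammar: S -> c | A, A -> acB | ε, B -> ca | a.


Per alternative of A: FIRST(acB) = {a}; FIRST(ε) = {ε}
FIRST(A) = {a, ε}


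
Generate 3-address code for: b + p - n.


Break into single-operator statements:
t1 = b + p
t2 = t1 - n


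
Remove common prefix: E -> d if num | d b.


Common prefix: 'd'
Factored: E -> d E', E' -> if num | b


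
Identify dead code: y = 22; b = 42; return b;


y is assigned but never read
Dead: 'y = 22'


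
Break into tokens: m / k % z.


Scan left to right, longest-match per lexeme
Tokens: ID(m), OP(/), ID(k), OP(%), ID(z)


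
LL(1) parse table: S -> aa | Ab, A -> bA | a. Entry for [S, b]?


For [S, b]: 'b' ∈ FIRST(Ab)
Entry: S -> Ab


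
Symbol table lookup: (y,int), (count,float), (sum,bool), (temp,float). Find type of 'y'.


Lookup 'y' → type int


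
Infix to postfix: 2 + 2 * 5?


* has higher precedence, evaluate 2*5 first
Postfix: 2 2 5 * +


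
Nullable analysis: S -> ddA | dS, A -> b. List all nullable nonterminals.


A nonterminal is nullable iff some alternative derives ε (directly, or every symbol in it is nullable)
Nullable: {}


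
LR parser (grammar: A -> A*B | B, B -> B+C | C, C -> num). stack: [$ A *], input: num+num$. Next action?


no handle ('A*' is not any RHS); shift 'num'
Action: shift


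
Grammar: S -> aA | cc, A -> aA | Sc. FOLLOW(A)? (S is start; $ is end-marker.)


$ ∈ FOLLOW(S). For each A -> αBβ: add FIRST(β)\{ε} to FOLLOW(B); if β nullable, add FOLLOW(A).
FOLLOW(A) = {$, c}


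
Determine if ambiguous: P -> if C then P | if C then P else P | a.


dangling else: 'if C then if C then a else a' parses two ways
Ambiguous


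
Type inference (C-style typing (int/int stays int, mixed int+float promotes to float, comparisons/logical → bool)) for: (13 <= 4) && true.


Operand types: bool && bool
Rule: logical operators take bool operands and yield bool
Result type: bool


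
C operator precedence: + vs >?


'+' is additive (level 9); '>' is relational (level 7)
Higher level binds tighter
'+' has higher precedence than '>'


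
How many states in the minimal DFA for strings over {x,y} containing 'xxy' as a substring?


KMP-style automaton: 3 progress states + 1 absorbing accept = 4
Minimal DFA: 4 states


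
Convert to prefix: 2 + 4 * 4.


'*' binds tighter: tree is (+ 2 (* 4 4))
Prefix: + 2 * 4 4


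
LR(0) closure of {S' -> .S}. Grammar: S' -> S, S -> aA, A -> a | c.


Start: S' -> .S
For each item with dot before a nonterminal B, add B -> .γ for every B-production
Closure: [S' -> .S, S -> .aA]


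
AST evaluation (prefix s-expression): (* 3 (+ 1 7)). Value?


Evaluate inner: (+ 1 7) = 8
Evaluate root: (* 3 8) = 24
Result: 24


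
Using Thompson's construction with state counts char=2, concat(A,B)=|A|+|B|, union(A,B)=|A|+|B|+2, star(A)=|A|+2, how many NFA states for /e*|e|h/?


Syntax tree has 3 char leaf(s), 2 union(s), 1 star(s)
chars contribute 3×2 = 6; each union adds +2; each star adds +2
Total: 6 + 4 + 2 = 12 states


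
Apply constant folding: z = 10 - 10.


10 - 10 = 0 at compile time
Optimized: z = 0


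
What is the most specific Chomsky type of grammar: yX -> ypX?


LHS has context (more than one symbol) and |LHS| ≤ |RHS|
Classification: Type 1 (Context-Sensitive)


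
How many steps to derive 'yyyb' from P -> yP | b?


Derivation: P => yP => yyP => yyyP => yyyb
Steps: 4


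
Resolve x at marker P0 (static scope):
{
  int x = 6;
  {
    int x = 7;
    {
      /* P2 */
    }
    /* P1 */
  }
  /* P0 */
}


x declared in the same block as P0
x = 6


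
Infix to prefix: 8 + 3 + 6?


left-to-right (same/higher precedence on left): tree is (+ (+ 8 3) 6)
Prefix: + + 8 3 6


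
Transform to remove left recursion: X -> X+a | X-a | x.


Left-recursive alternatives: X+a, X-a; non-recursive: x
Introduce X': X -> xX', X' -> +aX' | -aX' | ε


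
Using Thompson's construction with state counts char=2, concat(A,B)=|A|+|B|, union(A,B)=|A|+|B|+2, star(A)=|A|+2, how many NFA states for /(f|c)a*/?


Syntax tree has 3 char leaf(s), 1 union(s), 1 star(s)
chars contribute 3×2 = 6; each union adds +2; each star adds +2
Total: 6 + 2 + 2 = 10 states


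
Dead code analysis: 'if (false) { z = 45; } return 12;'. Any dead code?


condition is constant false, so the whole block is unreachable
Dead: 'if (false) { z = 45; }'


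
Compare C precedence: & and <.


'<' is relational (level 7); '&' is bitwise AND (level 5)
Higher level binds tighter
'<' has higher precedence than '&'


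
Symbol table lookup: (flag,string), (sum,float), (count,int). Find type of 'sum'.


Lookup 'sum' → type float


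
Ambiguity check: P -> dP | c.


right-linear, alternatives start with distinct terminals 'd' vs 'c': unique leftmost derivation
Unambiguous


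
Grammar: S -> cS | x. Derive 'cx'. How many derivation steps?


Derivation: S => cS => cx
Steps: 2


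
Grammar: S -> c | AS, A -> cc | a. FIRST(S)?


Per alternative of S: FIRST(c) = {c}; FIRST(AS) = {a, c}
FIRST(S) = {a, c}


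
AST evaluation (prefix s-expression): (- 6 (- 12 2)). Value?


Evaluate inner: (- 12 2) = 10
Evaluate root: (- 6 10) = -4
Result: -4


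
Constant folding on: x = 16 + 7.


16 + 7 = 23 at compile time
Optimized: x = 23


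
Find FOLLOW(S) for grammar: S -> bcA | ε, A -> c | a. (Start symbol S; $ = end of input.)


$ ∈ FOLLOW(S). For each A -> αBβ: add FIRST(β)\{ε} to FOLLOW(B); if β nullable, add FOLLOW(A).
FOLLOW(S) = {$}


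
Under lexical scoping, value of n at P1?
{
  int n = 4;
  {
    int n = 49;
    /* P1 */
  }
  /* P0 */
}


n declared in the same block as P1
n = 49


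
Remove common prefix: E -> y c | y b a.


Common prefix: 'y'
Factored: E -> y E', E' -> c | b a


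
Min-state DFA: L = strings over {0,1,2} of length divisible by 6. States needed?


Track length mod 6: states 0..5, accept at 0
Minimal DFA: 6 states


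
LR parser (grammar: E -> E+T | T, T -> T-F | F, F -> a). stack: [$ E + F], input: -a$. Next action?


'F' (not preceded by T-) is the handle for T -> F
Action: reduce (T -> F)


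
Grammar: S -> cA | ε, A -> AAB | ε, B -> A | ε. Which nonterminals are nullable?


A nonterminal is nullable iff some alternative derives ε (directly, or every symbol in it is nullable)
Nullable: {A, B, S}


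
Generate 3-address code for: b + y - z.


Break into single-operator statements:
t1 = b + y
t2 = t1 - z


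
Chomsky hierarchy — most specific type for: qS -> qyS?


LHS has context (more than one symbol) and |LHS| ≤ |RHS|
Classification: Type 1 (Context-Sensitive)


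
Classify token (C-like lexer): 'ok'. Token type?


Pattern: letter/underscore followed by alphanumerics, not a keyword
Type: IDENTIFIER


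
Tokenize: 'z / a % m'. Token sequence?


Scan left to right, longest-match per lexeme
Tokens: ID(z), OP(/), ID(a), OP(%), ID(m)


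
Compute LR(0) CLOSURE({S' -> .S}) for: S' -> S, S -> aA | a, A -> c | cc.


Start: S' -> .S
For each item with dot before a nonterminal B, add B -> .γ for every B-production
Closure: [S' -> .S, S -> .aA, S -> .a]


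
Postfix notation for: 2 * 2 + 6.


Left to right (same or higher precedence on left)
Postfix: 2 2 * 6 +


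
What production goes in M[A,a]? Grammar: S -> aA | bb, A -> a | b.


For [A, a]: 'a' ∈ FIRST(a)
Entry: A -> a


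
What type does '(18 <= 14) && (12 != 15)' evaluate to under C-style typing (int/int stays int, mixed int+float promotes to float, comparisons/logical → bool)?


Operand types: bool && bool
Rule: logical operators take bool operands and yield bool
Result type: bool


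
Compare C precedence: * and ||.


'*' is multiplicative (level 10); '||' is logical OR (level 1)
Higher level binds tighter
'*' has higher precedence than '||'


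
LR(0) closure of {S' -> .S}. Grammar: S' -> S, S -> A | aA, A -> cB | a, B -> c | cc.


Start: S' -> .S
For each item with dot before a nonterminal B, add B -> .γ for every B-production
Closure: [S' -> .S, S -> .A, S -> .aA, A -> .cB, A -> .a]


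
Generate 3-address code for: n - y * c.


Break into single-operator statements:
t1 = y * c
t2 = n - t1


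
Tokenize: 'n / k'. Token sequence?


Scan left to right, longest-match per lexeme
Tokens: ID(n), OP(/), ID(k)


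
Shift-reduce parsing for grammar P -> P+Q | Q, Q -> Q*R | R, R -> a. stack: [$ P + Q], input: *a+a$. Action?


'*' can extend Q; shift to build Q -> Q*R
Action: shift


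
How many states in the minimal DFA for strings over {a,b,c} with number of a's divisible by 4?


Track (count of a) mod 4: states 0..3, accept at 0
Minimal DFA: 4 states


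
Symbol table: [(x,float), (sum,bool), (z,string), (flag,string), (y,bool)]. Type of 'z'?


Lookup 'z' → type string


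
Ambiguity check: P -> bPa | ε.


balanced b^n…a^n: each string has a unique parse
Unambiguous


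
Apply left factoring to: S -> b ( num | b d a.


Common prefix: 'b'
Factored: S -> b S', S' -> ( num | d a


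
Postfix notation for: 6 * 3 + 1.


Left to right (same or higher precedence on left)
Postfix: 6 3 * 1 +


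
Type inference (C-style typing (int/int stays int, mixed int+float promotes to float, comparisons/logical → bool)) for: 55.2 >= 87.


Operand types: float >= int
Rule: comparison yields bool
Result type: bool


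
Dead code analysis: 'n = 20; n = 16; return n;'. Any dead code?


first assignment to n is overwritten before any read
Dead: 'n = 20'


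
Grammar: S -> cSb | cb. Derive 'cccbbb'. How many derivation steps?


Derivation: S => cSb => ccSbb => cccbbb
Steps: 3


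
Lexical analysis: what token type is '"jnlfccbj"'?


Pattern: double-quoted sequence
Type: STRING_LITERAL


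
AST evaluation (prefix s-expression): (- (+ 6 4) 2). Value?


Evaluate inner: (+ 6 4) = 10
Evaluate root: (- 10 2) = 8
Result: 8


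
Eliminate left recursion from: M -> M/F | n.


Left-recursive alternatives: M/F; non-recursive: n
Introduce M': M -> nM', M' -> /FM' | ε


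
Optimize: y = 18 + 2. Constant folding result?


18 + 2 = 20 at compile time
Optimized: y = 20


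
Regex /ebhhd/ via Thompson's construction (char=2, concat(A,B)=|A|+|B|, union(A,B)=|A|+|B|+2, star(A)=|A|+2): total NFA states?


Syntax tree has 5 char leaf(s), 0 union(s), 0 star(s)
chars contribute 5×2 = 10; each union adds +2; each star adds +2
Total: 10 + 0 + 0 = 10 states


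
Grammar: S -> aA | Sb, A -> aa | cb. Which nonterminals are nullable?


A nonterminal is nullable iff some alternative derives ε (directly, or every symbol in it is nullable)
Nullable: {}


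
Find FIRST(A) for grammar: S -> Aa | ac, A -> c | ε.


Per alternative of A: FIRST(c) = {c}; FIRST(ε) = {ε}
FIRST(A) = {c, ε}


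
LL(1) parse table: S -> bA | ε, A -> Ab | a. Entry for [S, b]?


For [S, b]: 'b' ∈ FIRST(bA)
Entry: S -> bA


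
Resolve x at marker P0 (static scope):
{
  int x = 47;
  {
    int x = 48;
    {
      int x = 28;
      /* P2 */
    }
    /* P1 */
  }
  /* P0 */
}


x declared in the same block as P0
x = 47


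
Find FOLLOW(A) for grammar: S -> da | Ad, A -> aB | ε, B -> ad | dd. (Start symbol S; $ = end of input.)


$ ∈ FOLLOW(S). For each A -> αBβ: add FIRST(β)\{ε} to FOLLOW(B); if β nullable, add FOLLOW(A).
FOLLOW(A) = {d}


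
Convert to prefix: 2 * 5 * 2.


left-to-right (same/higher precedence on left): tree is (* (* 2 5) 2)
Prefix: * * 2 5 2


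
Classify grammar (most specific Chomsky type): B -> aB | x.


Right-linear: every RHS is a terminal or a terminal followed by one nonterminal
Classification: Type 3 (Regular)


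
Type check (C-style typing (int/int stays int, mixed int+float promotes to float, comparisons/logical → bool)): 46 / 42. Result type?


Operand types: int / int
Rule: mixed int/float promotes to float; int/int stays int
Result type: int


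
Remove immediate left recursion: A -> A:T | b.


Left-recursive alternatives: A:T; non-recursive: b
Introduce A': A -> bA', A' -> :TA' | ε


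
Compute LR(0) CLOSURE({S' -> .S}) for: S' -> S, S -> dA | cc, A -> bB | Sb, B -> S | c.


Start: S' -> .S
For each item with dot before a nonterminal B, add B -> .γ for every B-production
Closure: [S' -> .S, S -> .dA, S -> .cc]


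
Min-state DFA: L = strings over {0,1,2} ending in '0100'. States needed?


Track the longest suffix of input matching a prefix of '0100': 5 classes (prefixes of length 0..4)
Minimal DFA: 5 states


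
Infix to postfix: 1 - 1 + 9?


Left to right (same or higher precedence on left)
Postfix: 1 1 - 9 +


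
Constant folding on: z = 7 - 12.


7 - 12 = -5 at compile time
Optimized: z = -5


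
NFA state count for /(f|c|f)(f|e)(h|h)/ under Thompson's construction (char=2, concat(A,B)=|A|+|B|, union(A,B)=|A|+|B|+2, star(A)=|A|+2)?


Syntax tree has 7 char leaf(s), 4 union(s), 0 star(s)
chars contribute 7×2 = 14; each union adds +2; each star adds +2
Total: 14 + 8 + 0 = 22 states


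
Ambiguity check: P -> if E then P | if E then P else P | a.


dangling else: 'if E then if E then a else a' parses two ways
Ambiguous


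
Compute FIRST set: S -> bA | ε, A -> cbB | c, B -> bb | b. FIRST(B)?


Per alternative of B: FIRST(bb) = {b}; FIRST(b) = {b}
FIRST(B) = {b}


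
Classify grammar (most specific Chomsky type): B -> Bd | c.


Left-linear: every RHS is a terminal or one nonterminal followed by a terminal
Classification: Type 3 (Regular)


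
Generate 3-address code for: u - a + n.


Break into single-operator statements:
t1 = u - a
t2 = t1 + n


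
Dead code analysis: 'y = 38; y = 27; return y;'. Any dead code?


first assignment to y is overwritten before any read
Dead: 'y = 38'


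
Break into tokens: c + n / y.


Scan left to right, longest-match per lexeme
Tokens: ID(c), OP(+), ID(n), OP(/), ID(y)


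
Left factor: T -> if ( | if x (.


Common prefix: 'if'
Factored: T -> if T', T' -> ( | x (


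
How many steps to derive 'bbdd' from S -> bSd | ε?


Derivation: S => bSd => bbSdd => bbdd
Steps: 3


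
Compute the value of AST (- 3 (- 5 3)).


Evaluate inner: (- 5 3) = 2
Evaluate root: (- 3 2) = 1
Result: 1


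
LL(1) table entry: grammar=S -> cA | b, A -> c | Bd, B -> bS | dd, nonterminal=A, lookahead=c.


For [A, c]: 'c' ∈ FIRST(c)
Entry: A -> c


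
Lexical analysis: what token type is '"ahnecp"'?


Pattern: double-quoted sequence
Type: STRING_LITERAL


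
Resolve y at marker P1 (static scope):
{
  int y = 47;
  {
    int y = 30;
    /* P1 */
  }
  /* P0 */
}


y declared in the same block as P1
y = 30


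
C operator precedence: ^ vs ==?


'==' is equality (level 6); '^' is bitwise XOR (level 4)
Higher level binds tighter
'==' has higher precedence than '^'


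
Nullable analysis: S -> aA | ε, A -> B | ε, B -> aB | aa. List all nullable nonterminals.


A nonterminal is nullable iff some alternative derives ε (directly, or every symbol in it is nullable)
Nullable: {A, S}


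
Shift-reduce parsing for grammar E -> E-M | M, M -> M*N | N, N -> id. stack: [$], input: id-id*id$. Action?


no handle on stack; shift 'id'
Action: shift


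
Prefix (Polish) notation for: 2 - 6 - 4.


left-to-right (same/higher precedence on left): tree is (- (- 2 6) 4)
Prefix: - - 2 6 4


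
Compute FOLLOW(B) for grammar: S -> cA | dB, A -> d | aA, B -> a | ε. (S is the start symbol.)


$ ∈ FOLLOW(S). For each A -> αBβ: add FIRST(β)\{ε} to FOLLOW(B); if β nullable, add FOLLOW(A).
FOLLOW(B) = {$}


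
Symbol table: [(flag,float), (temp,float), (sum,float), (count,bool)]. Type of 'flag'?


Lookup 'flag' → type float


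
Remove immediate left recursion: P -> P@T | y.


Left-recursive alternatives: P@T; non-recursive: y
Introduce P': P -> yP', P' -> @TP' | ε


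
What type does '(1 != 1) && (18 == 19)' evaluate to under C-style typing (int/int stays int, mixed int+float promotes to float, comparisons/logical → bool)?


Operand types: bool && bool
Rule: logical operators take bool operands and yield bool
Result type: bool


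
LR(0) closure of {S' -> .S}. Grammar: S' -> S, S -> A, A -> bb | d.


Start: S' -> .S
For each item with dot before a nonterminal B, add B -> .γ for every B-production
Closure: [S' -> .S, S -> .A, A -> .bb, A -> .d]


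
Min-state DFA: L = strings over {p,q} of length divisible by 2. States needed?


Track length mod 2: states 0..1, accept at 0
Minimal DFA: 2 states


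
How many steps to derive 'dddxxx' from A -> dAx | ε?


Derivation: A => dAx => ddAxx => dddAxxx => dddxxx
Steps: 4


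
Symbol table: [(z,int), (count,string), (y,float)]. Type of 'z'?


Lookup 'z' → type int


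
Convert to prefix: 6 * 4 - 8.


left-to-right (same/higher precedence on left): tree is (- (* 6 4) 8)
Prefix: - * 6 4 8


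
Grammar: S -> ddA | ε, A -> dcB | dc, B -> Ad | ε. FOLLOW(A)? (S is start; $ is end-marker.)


$ ∈ FOLLOW(S). For each A -> αBβ: add FIRST(β)\{ε} to FOLLOW(B); if β nullable, add FOLLOW(A).
FOLLOW(A) = {$, d}


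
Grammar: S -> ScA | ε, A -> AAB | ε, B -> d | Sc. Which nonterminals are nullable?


A nonterminal is nullable iff some alternative derives ε (directly, or every symbol in it is nullable)
Nullable: {A, S}


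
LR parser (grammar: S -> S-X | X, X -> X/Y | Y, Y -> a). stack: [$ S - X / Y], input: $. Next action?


handle 'X/Y' on top
Action: reduce (X -> X/Y)


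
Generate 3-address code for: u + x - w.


Break into single-operator statements:
t1 = u + x
t2 = t1 - w


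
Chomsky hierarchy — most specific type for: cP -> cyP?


LHS has context (more than one symbol) and |LHS| ≤ |RHS|
Classification: Type 1 (Context-Sensitive)


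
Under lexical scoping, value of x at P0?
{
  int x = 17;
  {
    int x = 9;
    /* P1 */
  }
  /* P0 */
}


x declared in the same block as P0
x = 17


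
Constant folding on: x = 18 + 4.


18 + 4 = 22 at compile time
Optimized: x = 22


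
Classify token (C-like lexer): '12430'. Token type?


Pattern: digits only
Type: INTEGER_LITERAL


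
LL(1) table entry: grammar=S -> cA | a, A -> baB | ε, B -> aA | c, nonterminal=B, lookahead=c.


For [B, c]: 'c' ∈ FIRST(c)
Entry: B -> c


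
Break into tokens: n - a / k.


Scan left to right, longest-match per lexeme
Tokens: ID(n), OP(-), ID(a), OP(/), ID(k)


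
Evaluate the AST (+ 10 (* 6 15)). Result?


Evaluate inner: (* 6 15) = 90
Evaluate root: (+ 10 90) = 100
Result: 100


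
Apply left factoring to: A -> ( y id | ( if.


Common prefix: '('
Factored: A -> ( A', A' -> y id | if


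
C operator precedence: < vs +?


'+' is additive (level 9); '<' is relational (level 7)
Higher level binds tighter
'+' has higher precedence than '<'


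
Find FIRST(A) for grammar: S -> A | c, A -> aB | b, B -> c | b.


Per alternative of A: FIRST(aB) = {a}; FIRST(b) = {b}
FIRST(A) = {a, b}


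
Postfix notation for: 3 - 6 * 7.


* has higher precedence, evaluate 6*7 first
Postfix: 3 6 7 * -


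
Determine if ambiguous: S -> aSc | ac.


balanced a^n…c^n: each string has a unique parse
Unambiguous
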